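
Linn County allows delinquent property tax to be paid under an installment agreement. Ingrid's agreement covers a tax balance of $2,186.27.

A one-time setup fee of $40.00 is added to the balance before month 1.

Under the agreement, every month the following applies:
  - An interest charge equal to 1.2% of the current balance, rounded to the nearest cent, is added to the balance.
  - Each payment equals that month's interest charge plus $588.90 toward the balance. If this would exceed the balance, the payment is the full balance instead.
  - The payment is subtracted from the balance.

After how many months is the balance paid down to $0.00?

4

Month 1: $2,226.27 +$26.72 interest = $2,252.99; pay $615.62 → $1,637.37
Month 2: $1,637.37 +$19.65 interest = $1,657.02; pay $608.55 → $1,048.47
Month 3: $1,048.47 +$12.58 interest = $1,061.05; pay $601.48 → $459.57
Month 4: $459.57 +$5.51 interest = $465.08; pay $465.08 → $0.00
Balance reaches $0.00 in month 4.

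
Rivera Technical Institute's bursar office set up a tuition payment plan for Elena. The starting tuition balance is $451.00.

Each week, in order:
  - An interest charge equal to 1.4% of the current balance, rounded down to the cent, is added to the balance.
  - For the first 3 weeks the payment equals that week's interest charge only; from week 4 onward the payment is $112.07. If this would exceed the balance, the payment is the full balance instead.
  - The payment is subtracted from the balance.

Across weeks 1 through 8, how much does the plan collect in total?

Week 1: $451.00 +$6.31 interest = $457.31; pay $6.31 → $451.00
Week 2: $451.00 +$6.31 interest = $457.31; pay $6.31 → $451.00
Week 3: $451.00 +$6.31 interest = $457.31; pay $6.31 → $451.00
Week 4: $451.00 +$6.31 interest = $457.31; pay $112.07 → $345.24
Week 5: $345.24 +$4.83 interest = $350.07; pay $112.07 → $238.00
Week 6: $238.00 +$3.33 interest = $241.33; pay $112.07 → $129.26
Week 7: $129.26 +$1.80 interest = $131.06; pay $112.07 → $18.99
Week 8: $18.99 +$0.26 interest = $19.25; pay $19.25 → $0.00
Total paid: $486.46

$486.46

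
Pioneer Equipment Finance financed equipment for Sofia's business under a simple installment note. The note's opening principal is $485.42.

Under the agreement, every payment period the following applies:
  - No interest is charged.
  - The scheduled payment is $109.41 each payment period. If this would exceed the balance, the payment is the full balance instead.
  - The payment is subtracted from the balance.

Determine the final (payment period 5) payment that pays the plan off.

$47.78

Payment period 1: opening $485.42; payment $109.41; balance $376.01
Payment period 2: opening $376.01; payment $109.41; balance $266.60
Payment period 3: opening $266.60; payment $109.41; balance $157.19
Payment period 4: opening $157.19; payment $109.41; balance $47.78
Payment period 5: opening $47.78; payment $47.78; balance $0.00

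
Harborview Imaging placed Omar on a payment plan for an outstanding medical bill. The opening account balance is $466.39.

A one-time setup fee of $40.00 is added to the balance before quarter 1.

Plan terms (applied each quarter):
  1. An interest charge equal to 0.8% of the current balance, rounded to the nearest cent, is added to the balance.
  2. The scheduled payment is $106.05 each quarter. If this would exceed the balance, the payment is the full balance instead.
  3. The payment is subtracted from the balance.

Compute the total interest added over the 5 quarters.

Quarter 1: $506.39 +$4.05 interest = $510.44; pay $106.05 → $404.39
Quarter 2: $404.39 +$3.24 interest = $407.63; pay $106.05 → $301.58
Quarter 3: $301.58 +$2.41 interest = $303.99; pay $106.05 → $197.94
Quarter 4: $197.94 +$1.58 interest = $199.52; pay $106.05 → $93.47
Quarter 5: $93.47 +$0.75 interest = $94.22; pay $94.22 → $0.00
Total interest: $4.05 + $3.24 + $2.41 + $1.58 + $0.75 = $12.03

$12.03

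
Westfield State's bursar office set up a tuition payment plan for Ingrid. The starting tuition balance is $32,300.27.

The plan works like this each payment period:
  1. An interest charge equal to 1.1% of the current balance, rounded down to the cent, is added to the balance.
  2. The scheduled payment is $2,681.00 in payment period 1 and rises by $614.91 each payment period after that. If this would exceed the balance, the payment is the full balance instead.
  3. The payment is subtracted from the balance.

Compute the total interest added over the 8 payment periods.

# | Opening | Interest | Payment | End bal
1 | $32,300.27 | $355.30 | $2,681.00 | $29,974.57
2 | $29,974.57 | $329.72 | $3,295.91 | $27,008.38
3 | $27,008.38 | $297.09 | $3,910.82 | $23,394.65
4 | $23,394.65 | $257.34 | $4,525.73 | $19,126.26
5 | $19,126.26 | $210.38 | $5,140.64 | $14,196.00
6 | $14,196.00 | $156.15 | $5,755.55 | $8,596.60
7 | $8,596.60 | $94.56 | $6,370.46 | $2,320.70
8 | $2,320.70 | $25.52 | $2,346.22 | $0.00
Total interest: $355.30 + $329.72 + $297.09 + $257.34 + $210.38 + $156.15 + $94.56 + $25.52 = $1,726.06

$1,726.06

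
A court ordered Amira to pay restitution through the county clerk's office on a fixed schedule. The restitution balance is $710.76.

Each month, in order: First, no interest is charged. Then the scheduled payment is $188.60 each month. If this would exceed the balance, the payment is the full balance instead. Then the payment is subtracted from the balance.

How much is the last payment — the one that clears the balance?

$144.96

Month 1: opening $710.76; payment $188.60; balance $522.16
Month 2: opening $522.16; payment $188.60; balance $333.56
Month 3: opening $333.56; payment $188.60; balance $144.96
Month 4: opening $144.96; payment $144.96; balance $0.00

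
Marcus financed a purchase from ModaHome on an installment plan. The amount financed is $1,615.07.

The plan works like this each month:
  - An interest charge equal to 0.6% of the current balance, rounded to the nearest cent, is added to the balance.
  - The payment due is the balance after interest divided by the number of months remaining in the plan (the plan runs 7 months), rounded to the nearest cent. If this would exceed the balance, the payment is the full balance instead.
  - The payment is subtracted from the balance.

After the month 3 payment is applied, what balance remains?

Month 1: opening $1,615.07; interest $9.69 → $1,624.76; payment $232.11; balance $1,392.65
Month 2: opening $1,392.65; interest $8.36 → $1,401.01; payment $233.50; balance $1,167.51
Month 3: opening $1,167.51; interest $7.01 → $1,174.52; payment $234.90; balance $939.62

$939.62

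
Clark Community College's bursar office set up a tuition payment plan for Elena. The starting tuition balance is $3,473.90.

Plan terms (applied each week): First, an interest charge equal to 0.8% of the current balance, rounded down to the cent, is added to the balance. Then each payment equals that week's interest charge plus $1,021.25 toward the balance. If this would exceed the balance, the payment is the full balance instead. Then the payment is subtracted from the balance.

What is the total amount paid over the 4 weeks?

Week 1: opening $3,473.90; interest $27.79 → $3,501.69; payment $1,049.04; balance $2,452.65
Week 2: opening $2,452.65; interest $19.62 → $2,472.27; payment $1,040.87; balance $1,431.40
Week 3: opening $1,431.40; interest $11.45 → $1,442.85; payment $1,032.70; balance $410.15
Week 4: opening $410.15; interest $3.28 → $413.43; payment $413.43; balance $0.00
Total paid: $3,536.04

$3,536.04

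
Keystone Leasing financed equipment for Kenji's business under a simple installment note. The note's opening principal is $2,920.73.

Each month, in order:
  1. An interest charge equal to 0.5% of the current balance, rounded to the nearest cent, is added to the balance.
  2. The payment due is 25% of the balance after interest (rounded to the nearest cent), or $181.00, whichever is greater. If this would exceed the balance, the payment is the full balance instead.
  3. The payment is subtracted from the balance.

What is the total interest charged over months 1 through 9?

$53.74

Month 1: opening $2,920.73; interest $14.60 → $2,935.33; payment $733.83; balance $2,201.50
Month 2: opening $2,201.50; interest $11.01 → $2,212.51; payment $553.13; balance $1,659.38
Month 3: opening $1,659.38; interest $8.30 → $1,667.68; payment $416.92; balance $1,250.76
Month 4: opening $1,250.76; interest $6.25 → $1,257.01; payment $314.25; balance $942.76
Month 5: opening $942.76; interest $4.71 → $947.47; payment $236.87; balance $710.60
Month 6: opening $710.60; interest $3.55 → $714.15; payment $181.00; balance $533.15
Month 7: opening $533.15; interest $2.67 → $535.82; payment $181.00; balance $354.82
Month 8: opening $354.82; interest $1.77 → $356.59; payment $181.00; balance $175.59
Month 9: opening $175.59; interest $0.88 → $176.47; payment $176.47; balance $0.00
Total interest: $14.60 + $11.01 + $8.30 + $6.25 + $4.71 + $3.55 + $2.67 + $1.77 + $0.88 = $53.74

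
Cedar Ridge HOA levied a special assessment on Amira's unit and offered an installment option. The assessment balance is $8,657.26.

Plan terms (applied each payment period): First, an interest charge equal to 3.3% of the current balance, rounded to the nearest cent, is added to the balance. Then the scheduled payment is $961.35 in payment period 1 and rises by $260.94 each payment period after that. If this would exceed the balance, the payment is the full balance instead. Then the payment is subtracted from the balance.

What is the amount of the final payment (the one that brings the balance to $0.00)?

$168.50

Payment period 1: $8,657.26 +$285.69 interest = $8,942.95; pay $961.35 → $7,981.60
Payment period 2: $7,981.60 +$263.39 interest = $8,244.99; pay $1,222.29 → $7,022.70
Payment period 3: $7,022.70 +$231.75 interest = $7,254.45; pay $1,483.23 → $5,771.22
Payment period 4: $5,771.22 +$190.45 interest = $5,961.67; pay $1,744.17 → $4,217.50
Payment period 5: $4,217.50 +$139.18 interest = $4,356.68; pay $2,005.11 → $2,351.57
Payment period 6: $2,351.57 +$77.60 interest = $2,429.17; pay $2,266.05 → $163.12
Payment period 7: $163.12 +$5.38 interest = $168.50; pay $168.50 → $0.00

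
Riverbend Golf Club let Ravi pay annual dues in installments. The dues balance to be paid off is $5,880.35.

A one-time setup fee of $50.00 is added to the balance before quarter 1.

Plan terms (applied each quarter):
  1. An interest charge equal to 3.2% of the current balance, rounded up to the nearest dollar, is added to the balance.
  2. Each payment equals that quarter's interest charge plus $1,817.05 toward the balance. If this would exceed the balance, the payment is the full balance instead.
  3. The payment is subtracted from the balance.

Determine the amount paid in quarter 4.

$495.20

Quarter 1: opening $5,930.35; interest $190.00 → $6,120.35; payment $2,007.05; balance $4,113.30
Quarter 2: opening $4,113.30; interest $132.00 → $4,245.30; payment $1,949.05; balance $2,296.25
Quarter 3: opening $2,296.25; interest $74.00 → $2,370.25; payment $1,891.05; balance $479.20
Quarter 4: opening $479.20; interest $16.00 → $495.20; payment $495.20; balance $0.00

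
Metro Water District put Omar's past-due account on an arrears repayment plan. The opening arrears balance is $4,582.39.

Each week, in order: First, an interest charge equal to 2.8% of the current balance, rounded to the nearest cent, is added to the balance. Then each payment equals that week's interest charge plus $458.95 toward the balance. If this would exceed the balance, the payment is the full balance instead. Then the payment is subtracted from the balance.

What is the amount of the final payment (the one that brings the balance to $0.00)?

Week 1: $4,582.39 +$128.31 interest = $4,710.70; pay $587.26 → $4,123.44
Week 2: $4,123.44 +$115.46 interest = $4,238.90; pay $574.41 → $3,664.49
Week 3: $3,664.49 +$102.61 interest = $3,767.10; pay $561.56 → $3,205.54
Week 4: $3,205.54 +$89.76 interest = $3,295.30; pay $548.71 → $2,746.59
Week 5: $2,746.59 +$76.90 interest = $2,823.49; pay $535.85 → $2,287.64
Week 6: $2,287.64 +$64.05 interest = $2,351.69; pay $523.00 → $1,828.69
Week 7: $1,828.69 +$51.20 interest = $1,879.89; pay $510.15 → $1,369.74
Week 8: $1,369.74 +$38.35 interest = $1,408.09; pay $497.30 → $910.79
Week 9: $910.79 +$25.50 interest = $936.29; pay $484.45 → $451.84
Week 10: $451.84 +$12.65 interest = $464.49; pay $464.49 → $0.00

$464.49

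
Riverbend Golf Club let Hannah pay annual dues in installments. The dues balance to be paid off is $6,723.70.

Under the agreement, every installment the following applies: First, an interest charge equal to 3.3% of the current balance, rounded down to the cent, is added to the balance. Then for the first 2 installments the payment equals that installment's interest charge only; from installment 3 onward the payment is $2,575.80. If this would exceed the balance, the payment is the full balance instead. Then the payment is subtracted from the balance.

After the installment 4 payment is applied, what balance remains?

Installment 1: opening $6,723.70; interest $221.88 → $6,945.58; payment $221.88; balance $6,723.70
Installment 2: opening $6,723.70; interest $221.88 → $6,945.58; payment $221.88; balance $6,723.70
Installment 3: opening $6,723.70; interest $221.88 → $6,945.58; payment $2,575.80; balance $4,369.78
Installment 4: opening $4,369.78; interest $144.20 → $4,513.98; payment $2,575.80; balance $1,938.18

$1,938.18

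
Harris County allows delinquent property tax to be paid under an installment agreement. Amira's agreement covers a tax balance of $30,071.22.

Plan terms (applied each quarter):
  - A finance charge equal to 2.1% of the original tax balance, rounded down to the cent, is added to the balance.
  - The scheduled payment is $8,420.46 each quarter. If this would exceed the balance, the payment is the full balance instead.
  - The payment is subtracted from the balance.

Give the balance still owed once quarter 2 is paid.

# | Opening | Interest | Payment | End bal
1 | $30,071.22 | $631.49 | $8,420.46 | $22,282.25
2 | $22,282.25 | $631.49 | $8,420.46 | $14,493.28

$14,493.28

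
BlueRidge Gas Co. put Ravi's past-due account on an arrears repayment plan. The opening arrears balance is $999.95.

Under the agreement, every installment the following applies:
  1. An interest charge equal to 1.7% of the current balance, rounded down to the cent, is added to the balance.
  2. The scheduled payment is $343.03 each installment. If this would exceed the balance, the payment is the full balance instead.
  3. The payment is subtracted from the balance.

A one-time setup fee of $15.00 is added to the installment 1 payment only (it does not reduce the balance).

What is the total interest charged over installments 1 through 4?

$34.33

# | Opening | Interest | Payment | Fee | End bal
1 | $999.95 | $16.99 | $343.03 | $15.00 | $673.91
2 | $673.91 | $11.45 | $343.03 | — | $342.33
3 | $342.33 | $5.81 | $343.03 | — | $5.11
4 | $5.11 | $0.08 | $5.19 | — | $0.00
Total interest: $16.99 + $11.45 + $5.81 + $0.08 = $34.33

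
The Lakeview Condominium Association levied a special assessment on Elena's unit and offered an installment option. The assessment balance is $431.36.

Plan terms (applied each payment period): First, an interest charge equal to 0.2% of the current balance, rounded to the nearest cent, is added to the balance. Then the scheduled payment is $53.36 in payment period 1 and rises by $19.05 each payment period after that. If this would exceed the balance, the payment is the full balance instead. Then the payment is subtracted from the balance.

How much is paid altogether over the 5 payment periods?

# | Opening | Interest | Payment | End bal
1 | $431.36 | $0.86 | $53.36 | $378.86
2 | $378.86 | $0.76 | $72.41 | $307.21
3 | $307.21 | $0.61 | $91.46 | $216.36
4 | $216.36 | $0.43 | $110.51 | $106.28
5 | $106.28 | $0.21 | $106.49 | $0.00
Total paid: $434.23

$434.23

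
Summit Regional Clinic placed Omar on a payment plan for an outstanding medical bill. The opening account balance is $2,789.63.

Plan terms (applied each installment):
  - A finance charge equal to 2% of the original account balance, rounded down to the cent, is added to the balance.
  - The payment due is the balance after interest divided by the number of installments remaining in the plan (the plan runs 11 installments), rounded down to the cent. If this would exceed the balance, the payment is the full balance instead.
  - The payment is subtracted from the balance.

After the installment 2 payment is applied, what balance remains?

$2,378.29

Installment 1: $2,789.63 +$55.79 interest = $2,845.42; pay $258.67 → $2,586.75
Installment 2: $2,586.75 +$55.79 interest = $2,642.54; pay $264.25 → $2,378.29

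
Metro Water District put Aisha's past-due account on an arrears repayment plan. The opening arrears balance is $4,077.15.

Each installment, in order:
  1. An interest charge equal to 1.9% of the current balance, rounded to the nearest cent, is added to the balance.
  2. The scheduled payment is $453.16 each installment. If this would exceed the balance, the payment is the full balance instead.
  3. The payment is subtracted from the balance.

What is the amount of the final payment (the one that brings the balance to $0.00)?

$435.33

Installment 1: $4,077.15 +$77.47 interest = $4,154.62; pay $453.16 → $3,701.46
Installment 2: $3,701.46 +$70.33 interest = $3,771.79; pay $453.16 → $3,318.63
Installment 3: $3,318.63 +$63.05 interest = $3,381.68; pay $453.16 → $2,928.52
Installment 4: $2,928.52 +$55.64 interest = $2,984.16; pay $453.16 → $2,531.00
Installment 5: $2,531.00 +$48.09 interest = $2,579.09; pay $453.16 → $2,125.93
Installment 6: $2,125.93 +$40.39 interest = $2,166.32; pay $453.16 → $1,713.16
Installment 7: $1,713.16 +$32.55 interest = $1,745.71; pay $453.16 → $1,292.55
Installment 8: $1,292.55 +$24.56 interest = $1,317.11; pay $453.16 → $863.95
Installment 9: $863.95 +$16.42 interest = $880.37; pay $453.16 → $427.21
Installment 10: $427.21 +$8.12 interest = $435.33; pay $435.33 → $0.00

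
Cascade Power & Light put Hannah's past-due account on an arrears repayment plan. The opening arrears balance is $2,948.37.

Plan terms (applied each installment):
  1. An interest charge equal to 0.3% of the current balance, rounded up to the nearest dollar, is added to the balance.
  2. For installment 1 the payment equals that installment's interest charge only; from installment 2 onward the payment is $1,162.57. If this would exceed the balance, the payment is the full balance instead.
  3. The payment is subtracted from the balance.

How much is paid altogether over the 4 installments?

Installment 1: $2,948.37 +$9.00 interest = $2,957.37; pay $9.00 → $2,948.37
Installment 2: $2,948.37 +$9.00 interest = $2,957.37; pay $1,162.57 → $1,794.80
Installment 3: $1,794.80 +$6.00 interest = $1,800.80; pay $1,162.57 → $638.23
Installment 4: $638.23 +$2.00 interest = $640.23; pay $640.23 → $0.00
Total paid: $2,974.37

$2,974.37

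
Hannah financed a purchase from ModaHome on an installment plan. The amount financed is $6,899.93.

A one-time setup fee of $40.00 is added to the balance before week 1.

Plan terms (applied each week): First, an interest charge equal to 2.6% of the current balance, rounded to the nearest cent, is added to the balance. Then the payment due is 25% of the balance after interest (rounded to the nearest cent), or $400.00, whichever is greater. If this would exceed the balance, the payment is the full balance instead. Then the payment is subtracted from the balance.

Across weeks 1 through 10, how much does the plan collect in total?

Week 1: opening $6,939.93; interest $180.44 → $7,120.37; payment $1,780.09; balance $5,340.28
Week 2: opening $5,340.28; interest $138.85 → $5,479.13; payment $1,369.78; balance $4,109.35
Week 3: opening $4,109.35; interest $106.84 → $4,216.19; payment $1,054.05; balance $3,162.14
Week 4: opening $3,162.14; interest $82.22 → $3,244.36; payment $811.09; balance $2,433.27
Week 5: opening $2,433.27; interest $63.27 → $2,496.54; payment $624.14; balance $1,872.40
Week 6: opening $1,872.40; interest $48.68 → $1,921.08; payment $480.27; balance $1,440.81
Week 7: opening $1,440.81; interest $37.46 → $1,478.27; payment $400.00; balance $1,078.27
Week 8: opening $1,078.27; interest $28.04 → $1,106.31; payment $400.00; balance $706.31
Week 9: opening $706.31; interest $18.36 → $724.67; payment $400.00; balance $324.67
Week 10: opening $324.67; interest $8.44 → $333.11; payment $333.11; balance $0.00
Total paid: $7,652.53

$7,652.53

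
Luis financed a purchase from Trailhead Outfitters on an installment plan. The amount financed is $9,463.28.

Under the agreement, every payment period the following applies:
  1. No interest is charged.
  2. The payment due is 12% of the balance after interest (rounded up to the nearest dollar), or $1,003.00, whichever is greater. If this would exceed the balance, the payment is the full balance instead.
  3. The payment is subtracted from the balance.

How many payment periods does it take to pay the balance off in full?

10

# | Opening | Payment | End bal
1 | $9,463.28 | $1,136.00 | $8,327.28
2 | $8,327.28 | $1,003.00 | $7,324.28
3 | $7,324.28 | $1,003.00 | $6,321.28
4 | $6,321.28 | $1,003.00 | $5,318.28
5 | $5,318.28 | $1,003.00 | $4,315.28
6 | $4,315.28 | $1,003.00 | $3,312.28
7 | $3,312.28 | $1,003.00 | $2,309.28
8 | $2,309.28 | $1,003.00 | $1,306.28
9 | $1,306.28 | $1,003.00 | $303.28
10 | $303.28 | $303.28 | $0.00
Balance reaches $0.00 in payment period 10.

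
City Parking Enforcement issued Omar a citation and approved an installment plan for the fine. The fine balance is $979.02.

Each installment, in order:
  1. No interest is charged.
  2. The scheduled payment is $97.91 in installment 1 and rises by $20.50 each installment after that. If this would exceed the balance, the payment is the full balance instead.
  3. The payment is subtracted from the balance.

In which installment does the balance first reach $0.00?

7

Installment 1: $979.02 − $97.91 → $881.11
Installment 2: $881.11 − $118.41 → $762.70
Installment 3: $762.70 − $138.91 → $623.79
Installment 4: $623.79 − $159.41 → $464.38
Installment 5: $464.38 − $179.91 → $284.47
Installment 6: $284.47 − $200.41 → $84.06
Installment 7: $84.06 − $84.06 → $0.00
Balance reaches $0.00 in installment 7.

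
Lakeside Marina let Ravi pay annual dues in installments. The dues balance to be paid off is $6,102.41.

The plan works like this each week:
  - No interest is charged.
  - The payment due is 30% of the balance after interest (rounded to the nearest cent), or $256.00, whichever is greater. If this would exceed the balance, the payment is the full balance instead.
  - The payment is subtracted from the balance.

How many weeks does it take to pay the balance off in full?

9

# | Opening | Payment | End bal
1 | $6,102.41 | $1,830.72 | $4,271.69
2 | $4,271.69 | $1,281.51 | $2,990.18
3 | $2,990.18 | $897.05 | $2,093.13
4 | $2,093.13 | $627.94 | $1,465.19
5 | $1,465.19 | $439.56 | $1,025.63
6 | $1,025.63 | $307.69 | $717.94
7 | $717.94 | $256.00 | $461.94
8 | $461.94 | $256.00 | $205.94
9 | $205.94 | $205.94 | $0.00
Balance reaches $0.00 in week 9.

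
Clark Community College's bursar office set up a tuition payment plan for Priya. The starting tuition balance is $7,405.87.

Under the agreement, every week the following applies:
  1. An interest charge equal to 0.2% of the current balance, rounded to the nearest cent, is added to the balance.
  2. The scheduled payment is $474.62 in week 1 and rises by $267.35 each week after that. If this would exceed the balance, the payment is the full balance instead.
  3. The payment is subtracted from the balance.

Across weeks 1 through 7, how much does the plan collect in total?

$7,471.42

Week 1: $7,405.87 +$14.81 interest = $7,420.68; pay $474.62 → $6,946.06
Week 2: $6,946.06 +$13.89 interest = $6,959.95; pay $741.97 → $6,217.98
Week 3: $6,217.98 +$12.44 interest = $6,230.42; pay $1,009.32 → $5,221.10
Week 4: $5,221.10 +$10.44 interest = $5,231.54; pay $1,276.67 → $3,954.87
Week 5: $3,954.87 +$7.91 interest = $3,962.78; pay $1,544.02 → $2,418.76
Week 6: $2,418.76 +$4.84 interest = $2,423.60; pay $1,811.37 → $612.23
Week 7: $612.23 +$1.22 interest = $613.45; pay $613.45 → $0.00
Total paid: $7,471.42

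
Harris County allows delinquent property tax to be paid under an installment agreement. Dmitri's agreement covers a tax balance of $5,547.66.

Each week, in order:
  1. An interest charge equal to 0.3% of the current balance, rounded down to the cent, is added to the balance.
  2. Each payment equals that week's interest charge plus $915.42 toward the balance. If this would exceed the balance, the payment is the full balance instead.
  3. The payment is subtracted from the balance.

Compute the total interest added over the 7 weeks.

$58.80

# | Opening | Interest | Payment | End bal
1 | $5,547.66 | $16.64 | $932.06 | $4,632.24
2 | $4,632.24 | $13.89 | $929.31 | $3,716.82
3 | $3,716.82 | $11.15 | $926.57 | $2,801.40
4 | $2,801.40 | $8.40 | $923.82 | $1,885.98
5 | $1,885.98 | $5.65 | $921.07 | $970.56
6 | $970.56 | $2.91 | $918.33 | $55.14
7 | $55.14 | $0.16 | $55.30 | $0.00
Total interest: $16.64 + $13.89 + $11.15 + $8.40 + $5.65 + $2.91 + $0.16 = $58.80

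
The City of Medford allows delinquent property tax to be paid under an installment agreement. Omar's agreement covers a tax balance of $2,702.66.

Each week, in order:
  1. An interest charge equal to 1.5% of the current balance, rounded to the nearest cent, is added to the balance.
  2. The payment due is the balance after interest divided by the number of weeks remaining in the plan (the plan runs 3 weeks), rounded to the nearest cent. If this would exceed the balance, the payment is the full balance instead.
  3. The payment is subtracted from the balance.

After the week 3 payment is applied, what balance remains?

Week 1: opening $2,702.66; interest $40.54 → $2,743.20; payment $914.40; balance $1,828.80
Week 2: opening $1,828.80; interest $27.43 → $1,856.23; payment $928.12; balance $928.11
Week 3: opening $928.11; interest $13.92 → $942.03; payment $942.03; balance $0.00

$0.00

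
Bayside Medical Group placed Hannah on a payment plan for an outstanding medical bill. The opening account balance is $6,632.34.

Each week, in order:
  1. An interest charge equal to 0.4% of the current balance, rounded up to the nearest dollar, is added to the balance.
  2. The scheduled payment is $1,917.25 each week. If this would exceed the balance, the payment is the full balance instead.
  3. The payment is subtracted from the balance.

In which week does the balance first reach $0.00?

4

Week 1: $6,632.34 +$27.00 interest = $6,659.34; pay $1,917.25 → $4,742.09
Week 2: $4,742.09 +$19.00 interest = $4,761.09; pay $1,917.25 → $2,843.84
Week 3: $2,843.84 +$12.00 interest = $2,855.84; pay $1,917.25 → $938.59
Week 4: $938.59 +$4.00 interest = $942.59; pay $942.59 → $0.00
Balance reaches $0.00 in week 4.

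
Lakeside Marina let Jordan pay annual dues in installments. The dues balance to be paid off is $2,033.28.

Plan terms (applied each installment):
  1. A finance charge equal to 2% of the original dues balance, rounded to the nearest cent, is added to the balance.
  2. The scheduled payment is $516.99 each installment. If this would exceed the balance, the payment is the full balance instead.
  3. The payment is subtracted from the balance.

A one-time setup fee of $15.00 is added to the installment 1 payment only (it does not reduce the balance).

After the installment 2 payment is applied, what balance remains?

Installment 1: opening $2,033.28; interest $40.67 → $2,073.95; payment $516.99 (+ $15.00 fee); balance $1,556.96
Installment 2: opening $1,556.96; interest $40.67 → $1,597.63; payment $516.99; balance $1,080.64

$1,080.64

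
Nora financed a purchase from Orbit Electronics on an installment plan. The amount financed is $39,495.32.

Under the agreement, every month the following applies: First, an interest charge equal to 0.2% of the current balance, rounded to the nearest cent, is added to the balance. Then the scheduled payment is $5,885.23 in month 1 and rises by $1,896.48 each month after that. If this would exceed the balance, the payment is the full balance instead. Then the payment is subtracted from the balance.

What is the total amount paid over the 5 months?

# | Opening | Interest | Payment | End bal
1 | $39,495.32 | $78.99 | $5,885.23 | $33,689.08
2 | $33,689.08 | $67.38 | $7,781.71 | $25,974.75
3 | $25,974.75 | $51.95 | $9,678.19 | $16,348.51
4 | $16,348.51 | $32.70 | $11,574.67 | $4,806.54
5 | $4,806.54 | $9.61 | $4,816.15 | $0.00
Total paid: $39,735.95

$39,735.95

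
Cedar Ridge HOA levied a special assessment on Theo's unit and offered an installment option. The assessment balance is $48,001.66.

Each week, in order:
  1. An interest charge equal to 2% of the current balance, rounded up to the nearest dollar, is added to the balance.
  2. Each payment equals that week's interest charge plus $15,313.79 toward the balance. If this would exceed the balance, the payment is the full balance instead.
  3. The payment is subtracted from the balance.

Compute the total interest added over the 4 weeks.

$2,005.00

Week 1: $48,001.66 +$961.00 interest = $48,962.66; pay $16,274.79 → $32,687.87
Week 2: $32,687.87 +$654.00 interest = $33,341.87; pay $15,967.79 → $17,374.08
Week 3: $17,374.08 +$348.00 interest = $17,722.08; pay $15,661.79 → $2,060.29
Week 4: $2,060.29 +$42.00 interest = $2,102.29; pay $2,102.29 → $0.00
Total interest: $961.00 + $654.00 + $348.00 + $42.00 = $2,005.00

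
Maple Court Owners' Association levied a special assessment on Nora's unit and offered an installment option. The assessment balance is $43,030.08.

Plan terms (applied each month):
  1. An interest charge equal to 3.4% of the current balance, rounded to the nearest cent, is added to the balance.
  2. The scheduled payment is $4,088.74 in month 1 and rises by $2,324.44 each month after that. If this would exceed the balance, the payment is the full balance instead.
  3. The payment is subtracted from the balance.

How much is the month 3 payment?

Month 1: opening $43,030.08; interest $1,463.02 → $44,493.10; payment $4,088.74; balance $40,404.36
Month 2: opening $40,404.36; interest $1,373.75 → $41,778.11; payment $6,413.18; balance $35,364.93
Month 3: opening $35,364.93; interest $1,202.41 → $36,567.34; payment $8,737.62; balance $27,829.72

$8,737.62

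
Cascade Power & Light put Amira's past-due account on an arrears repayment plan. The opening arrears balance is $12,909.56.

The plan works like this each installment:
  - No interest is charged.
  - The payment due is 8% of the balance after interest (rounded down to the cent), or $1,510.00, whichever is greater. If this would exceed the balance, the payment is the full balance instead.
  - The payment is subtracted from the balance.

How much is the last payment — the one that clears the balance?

Installment 1: $12,909.56 − $1,510.00 → $11,399.56
Installment 2: $11,399.56 − $1,510.00 → $9,889.56
Installment 3: $9,889.56 − $1,510.00 → $8,379.56
Installment 4: $8,379.56 − $1,510.00 → $6,869.56
Installment 5: $6,869.56 − $1,510.00 → $5,359.56
Installment 6: $5,359.56 − $1,510.00 → $3,849.56
Installment 7: $3,849.56 − $1,510.00 → $2,339.56
Installment 8: $2,339.56 − $1,510.00 → $829.56
Installment 9: $829.56 − $829.56 → $0.00

$829.56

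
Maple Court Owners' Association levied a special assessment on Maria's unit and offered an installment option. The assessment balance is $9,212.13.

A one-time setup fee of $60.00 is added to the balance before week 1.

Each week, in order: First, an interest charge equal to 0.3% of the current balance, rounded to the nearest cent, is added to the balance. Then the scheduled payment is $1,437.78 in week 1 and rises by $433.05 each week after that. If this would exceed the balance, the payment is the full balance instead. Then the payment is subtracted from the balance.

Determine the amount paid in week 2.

$1,870.83

Week 1: $9,272.13 +$27.82 interest = $9,299.95; pay $1,437.78 → $7,862.17
Week 2: $7,862.17 +$23.59 interest = $7,885.76; pay $1,870.83 → $6,014.93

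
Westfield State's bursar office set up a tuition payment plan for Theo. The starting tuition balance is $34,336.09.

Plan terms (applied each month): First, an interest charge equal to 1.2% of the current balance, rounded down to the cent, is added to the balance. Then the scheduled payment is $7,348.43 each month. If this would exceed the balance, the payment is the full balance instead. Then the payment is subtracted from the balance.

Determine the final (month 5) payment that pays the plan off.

$6,160.10

Month 1: $34,336.09 +$412.03 interest = $34,748.12; pay $7,348.43 → $27,399.69
Month 2: $27,399.69 +$328.79 interest = $27,728.48; pay $7,348.43 → $20,380.05
Month 3: $20,380.05 +$244.56 interest = $20,624.61; pay $7,348.43 → $13,276.18
Month 4: $13,276.18 +$159.31 interest = $13,435.49; pay $7,348.43 → $6,087.06
Month 5: $6,087.06 +$73.04 interest = $6,160.10; pay $6,160.10 → $0.00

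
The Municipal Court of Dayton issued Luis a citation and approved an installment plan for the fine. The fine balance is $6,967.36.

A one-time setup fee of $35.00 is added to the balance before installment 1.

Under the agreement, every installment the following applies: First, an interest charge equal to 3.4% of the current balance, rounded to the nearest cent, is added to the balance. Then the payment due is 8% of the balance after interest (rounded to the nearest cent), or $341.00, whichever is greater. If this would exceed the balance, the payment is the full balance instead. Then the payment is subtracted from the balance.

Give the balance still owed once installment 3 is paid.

Installment 1: $7,002.36 +$238.08 interest = $7,240.44; pay $579.24 → $6,661.20
Installment 2: $6,661.20 +$226.48 interest = $6,887.68; pay $551.01 → $6,336.67
Installment 3: $6,336.67 +$215.45 interest = $6,552.12; pay $524.17 → $6,027.95

$6,027.95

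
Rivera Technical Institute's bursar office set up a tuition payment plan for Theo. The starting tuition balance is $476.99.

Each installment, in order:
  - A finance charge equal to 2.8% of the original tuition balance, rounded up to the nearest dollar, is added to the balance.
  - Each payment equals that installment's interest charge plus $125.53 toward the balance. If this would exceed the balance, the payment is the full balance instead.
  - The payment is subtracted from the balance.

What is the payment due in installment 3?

$139.53

Installment 1: opening $476.99; interest $14.00 → $490.99; payment $139.53; balance $351.46
Installment 2: opening $351.46; interest $14.00 → $365.46; payment $139.53; balance $225.93
Installment 3: opening $225.93; interest $14.00 → $239.93; payment $139.53; balance $100.40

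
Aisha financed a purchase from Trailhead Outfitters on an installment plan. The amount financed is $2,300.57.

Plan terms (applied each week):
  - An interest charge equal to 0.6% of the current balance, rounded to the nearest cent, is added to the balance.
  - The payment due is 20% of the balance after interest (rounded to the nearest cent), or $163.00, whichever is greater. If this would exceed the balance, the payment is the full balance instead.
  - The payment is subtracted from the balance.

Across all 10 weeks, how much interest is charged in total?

Week 1: opening $2,300.57; interest $13.80 → $2,314.37; payment $462.87; balance $1,851.50
Week 2: opening $1,851.50; interest $11.11 → $1,862.61; payment $372.52; balance $1,490.09
Week 3: opening $1,490.09; interest $8.94 → $1,499.03; payment $299.81; balance $1,199.22
Week 4: opening $1,199.22; interest $7.20 → $1,206.42; payment $241.28; balance $965.14
Week 5: opening $965.14; interest $5.79 → $970.93; payment $194.19; balance $776.74
Week 6: opening $776.74; interest $4.66 → $781.40; payment $163.00; balance $618.40
Week 7: opening $618.40; interest $3.71 → $622.11; payment $163.00; balance $459.11
Week 8: opening $459.11; interest $2.75 → $461.86; payment $163.00; balance $298.86
Week 9: opening $298.86; interest $1.79 → $300.65; payment $163.00; balance $137.65
Week 10: opening $137.65; interest $0.83 → $138.48; payment $138.48; balance $0.00
Total interest: $13.80 + $11.11 + $8.94 + $7.20 + $5.79 + $4.66 + $3.71 + $2.75 + $1.79 + $0.83 = $60.58

$60.58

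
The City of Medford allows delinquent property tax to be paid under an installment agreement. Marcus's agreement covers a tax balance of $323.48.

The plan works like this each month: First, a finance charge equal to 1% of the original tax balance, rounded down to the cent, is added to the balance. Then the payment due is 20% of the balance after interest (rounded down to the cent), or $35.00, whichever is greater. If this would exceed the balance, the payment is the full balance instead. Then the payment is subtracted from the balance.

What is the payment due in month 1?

Month 1: $323.48 +$3.23 interest = $326.71; pay $65.34 → $261.37

$65.34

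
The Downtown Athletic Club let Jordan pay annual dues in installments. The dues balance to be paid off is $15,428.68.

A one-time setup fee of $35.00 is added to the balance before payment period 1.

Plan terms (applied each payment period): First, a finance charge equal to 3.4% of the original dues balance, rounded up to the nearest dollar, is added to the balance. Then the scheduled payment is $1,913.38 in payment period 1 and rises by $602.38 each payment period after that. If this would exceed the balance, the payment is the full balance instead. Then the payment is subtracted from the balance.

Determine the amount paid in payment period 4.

Payment period 1: opening $15,463.68; interest $525.00 → $15,988.68; payment $1,913.38; balance $14,075.30
Payment period 2: opening $14,075.30; interest $525.00 → $14,600.30; payment $2,515.76; balance $12,084.54
Payment period 3: opening $12,084.54; interest $525.00 → $12,609.54; payment $3,118.14; balance $9,491.40
Payment period 4: opening $9,491.40; interest $525.00 → $10,016.40; payment $3,720.52; balance $6,295.88

$3,720.52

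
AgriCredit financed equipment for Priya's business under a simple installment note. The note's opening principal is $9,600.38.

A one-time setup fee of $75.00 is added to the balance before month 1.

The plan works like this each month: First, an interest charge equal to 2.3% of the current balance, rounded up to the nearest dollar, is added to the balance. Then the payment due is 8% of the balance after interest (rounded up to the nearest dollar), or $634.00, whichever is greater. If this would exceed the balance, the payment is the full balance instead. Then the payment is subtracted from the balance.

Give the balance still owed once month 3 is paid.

$8,066.38

# | Opening | Interest | Payment | End bal
1 | $9,675.38 | $223.00 | $792.00 | $9,106.38
2 | $9,106.38 | $210.00 | $746.00 | $8,570.38
3 | $8,570.38 | $198.00 | $702.00 | $8,066.38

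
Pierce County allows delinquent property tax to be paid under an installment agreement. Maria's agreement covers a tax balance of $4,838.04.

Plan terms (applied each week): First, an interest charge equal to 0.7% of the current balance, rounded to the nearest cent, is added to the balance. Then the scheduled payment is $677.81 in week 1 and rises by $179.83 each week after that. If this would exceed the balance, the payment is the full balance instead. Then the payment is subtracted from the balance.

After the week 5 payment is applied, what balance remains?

Week 1: opening $4,838.04; interest $33.87 → $4,871.91; payment $677.81; balance $4,194.10
Week 2: opening $4,194.10; interest $29.36 → $4,223.46; payment $857.64; balance $3,365.82
Week 3: opening $3,365.82; interest $23.56 → $3,389.38; payment $1,037.47; balance $2,351.91
Week 4: opening $2,351.91; interest $16.46 → $2,368.37; payment $1,217.30; balance $1,151.07
Week 5: opening $1,151.07; interest $8.06 → $1,159.13; payment $1,159.13; balance $0.00

$0.00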